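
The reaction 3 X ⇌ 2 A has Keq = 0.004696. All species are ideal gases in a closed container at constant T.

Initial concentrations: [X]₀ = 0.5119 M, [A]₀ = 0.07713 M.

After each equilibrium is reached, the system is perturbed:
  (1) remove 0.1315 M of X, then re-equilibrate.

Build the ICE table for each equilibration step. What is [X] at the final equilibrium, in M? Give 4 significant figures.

Q₀ = 0.04435 vs Keq = 0.004696 ⇒ Q>K, reverse
Step 1:
                  X         A
  Initial    0.5119   0.07713
  Change    0.07006  -0.04671
  Equil       0.582   0.03042
  solve Keq expr → x = -0.02335; check Q = 0.004696
Then remove 0.1315 M of X.
Step 2:
                  X         A
  Initial    0.4505   0.03042
  Change    0.01318 -0.008789
  Equil      0.4636   0.02163
  solve Keq expr → x = -0.004394; check Q = 0.004696

[X]_eq = 0.4636 M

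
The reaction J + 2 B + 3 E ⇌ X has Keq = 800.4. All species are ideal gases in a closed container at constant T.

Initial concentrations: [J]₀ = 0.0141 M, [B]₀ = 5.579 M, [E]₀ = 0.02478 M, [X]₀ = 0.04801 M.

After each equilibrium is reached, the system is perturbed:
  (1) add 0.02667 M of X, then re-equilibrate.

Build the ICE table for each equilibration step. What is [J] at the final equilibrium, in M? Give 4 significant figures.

[J]_eq = 0.02225 M

Q₀ = 7189 vs Keq = 800.4 ⇒ Q>K, reverse
Step 1:
                  J         B         E         X
  I          0.0141     5.579   0.02478   0.04801
  C        0.006229   0.01246   0.01869 -0.006229
  E         0.02033     5.591   0.04347   0.04178
  solve Keq expr → x = -0.006229; check Q = 800.4
Then add 0.02667 M of X.
Step 2:
                  J         B         E         X
  I         0.02033     5.591   0.04347   0.06845
  C        0.001921  0.003842  0.005764 -0.001921
  E         0.02225     5.595   0.04923   0.06653
  solve Keq expr → x = -0.001921; check Q = 800.4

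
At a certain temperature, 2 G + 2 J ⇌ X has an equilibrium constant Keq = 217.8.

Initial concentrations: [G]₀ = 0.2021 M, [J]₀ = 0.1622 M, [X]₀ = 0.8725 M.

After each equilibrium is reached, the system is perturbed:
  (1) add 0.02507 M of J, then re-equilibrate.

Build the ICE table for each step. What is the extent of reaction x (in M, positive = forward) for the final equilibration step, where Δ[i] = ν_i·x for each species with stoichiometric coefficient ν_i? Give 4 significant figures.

x = 0.006375 M

Q₀ = 812 vs Keq = 217.8 ⇒ Q>K, reverse
Step 1:
                    G           J           X
  Initial      0.2021      0.1622      0.8725
  Change      0.06775     0.06775    -0.03387
  Equil        0.2698      0.2299      0.8386
  solve Keq expr → x = -0.03387; check Q = 217.8
Then add 0.02507 M of J.
Step 2:
                    G           J           X
  Initial      0.2698       0.255      0.8386
  Change     -0.01275    -0.01275    0.006375
  Equil        0.2571      0.2423       0.845
  solve Keq expr → x = 0.006375; check Q = 217.8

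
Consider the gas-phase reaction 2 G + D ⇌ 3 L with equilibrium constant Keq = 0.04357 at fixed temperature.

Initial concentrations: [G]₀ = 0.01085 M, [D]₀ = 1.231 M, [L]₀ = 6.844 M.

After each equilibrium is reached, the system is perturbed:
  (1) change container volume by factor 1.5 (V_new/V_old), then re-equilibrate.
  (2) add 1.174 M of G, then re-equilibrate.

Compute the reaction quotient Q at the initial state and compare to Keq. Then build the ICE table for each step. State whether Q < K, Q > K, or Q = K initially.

Q₀ = 2.2121e+06 vs Keq = 0.04357 ⇒ Q>K, reverse
Step 1:
                  G         D         L
  Initial   0.01085     1.231     6.844
  Change      3.737     1.869    -5.606
  Equil       3.748       3.1     1.238
  solve Keq expr → x = -1.869; check Q = 0.04357
Then change container volume by factor 1.5 (V_new/V_old).
Step 2:
                  G         D         L
  Initial     2.499     2.066    0.8253
  Change          0         0         0
  Equil       2.499     2.066    0.8253
  solve Keq expr → x = 0; check Q = 0.04357
Then add 1.174 M of G.
Step 3:
                  G         D         L
  Initial     3.673     2.066    0.8253
  Change    -0.1358  -0.06788    0.2036
  Equil       3.537     1.999     1.029
  solve Keq expr → x = 0.06788; check Q = 0.04357

Q₀ = 2.2121e+06; Q > K (proceeds reverse)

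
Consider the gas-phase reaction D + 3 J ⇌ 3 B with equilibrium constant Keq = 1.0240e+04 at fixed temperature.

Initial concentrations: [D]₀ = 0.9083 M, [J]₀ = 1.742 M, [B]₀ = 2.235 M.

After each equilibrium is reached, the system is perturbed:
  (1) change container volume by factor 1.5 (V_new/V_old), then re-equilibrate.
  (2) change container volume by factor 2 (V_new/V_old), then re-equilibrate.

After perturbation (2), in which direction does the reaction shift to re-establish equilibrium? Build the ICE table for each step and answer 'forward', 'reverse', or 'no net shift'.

Q₀ = 2.325 vs Keq = 1.0240e+04 ⇒ Q<K, forward
Step 1:
                    D           J           B
  I            0.9083       1.742       2.235
  C            -0.503      -1.509       1.509
  E            0.4053       0.233       3.744
  solve Keq expr → x = 0.503; check Q = 1.0240e+04
Then change container volume by factor 1.5 (V_new/V_old).
Step 2:
                    D           J           B
  I            0.2702      0.1553       2.496
  C          0.006557     0.01967    -0.01967
  E            0.2768       0.175       2.476
  solve Keq expr → x = -0.006557; check Q = 1.0240e+04
Then change container volume by factor 2 (V_new/V_old).
Step 3:
                    D           J           B
  I            0.1384      0.0875       1.238
  C           0.00646     0.01938    -0.01938
  E            0.1448      0.1069       1.219
  solve Keq expr → x = -0.00646; check Q = 1.0240e+04

Direction: reverse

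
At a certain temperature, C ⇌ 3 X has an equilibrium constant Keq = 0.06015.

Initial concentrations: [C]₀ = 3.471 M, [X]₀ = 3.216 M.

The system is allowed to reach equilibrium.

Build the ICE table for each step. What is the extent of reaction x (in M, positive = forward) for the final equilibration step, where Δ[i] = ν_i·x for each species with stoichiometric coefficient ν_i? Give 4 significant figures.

Q₀ = 9.583 vs Keq = 0.06015 ⇒ Q>K, reverse
Step 1:
                  C         X
  Initial     3.471     3.216
  Change     0.8591    -2.577
  Equil        4.33    0.6386
  solve Keq expr → x = -0.8591; check Q = 0.06015

x = -0.8591 M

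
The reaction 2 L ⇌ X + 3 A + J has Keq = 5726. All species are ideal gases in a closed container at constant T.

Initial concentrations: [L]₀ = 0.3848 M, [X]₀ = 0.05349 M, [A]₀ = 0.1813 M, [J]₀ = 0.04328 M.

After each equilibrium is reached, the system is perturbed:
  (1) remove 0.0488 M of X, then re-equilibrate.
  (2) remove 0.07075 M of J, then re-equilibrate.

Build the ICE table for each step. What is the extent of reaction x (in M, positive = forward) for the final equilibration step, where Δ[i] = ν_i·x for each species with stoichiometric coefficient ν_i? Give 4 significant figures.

x = 1.5156e-04 M

Q₀ = 9.3172e-05 vs Keq = 5726 ⇒ Q<K, forward
Step 1:
                  L         X         A         J
  I          0.3848   0.05349    0.1813   0.04328
  C         -0.3827    0.1914    0.5741    0.1914
  E         0.00208    0.2449    0.7554    0.2346
  solve Keq expr → x = 0.1914; check Q = 5726
Then remove 0.0488 M of X.
Step 2:
                  L         X         A         J
  I         0.00208    0.1961    0.7554    0.2346
  C       -2.1659e-04 1.0830e-04 3.2489e-04 1.0830e-04
  E        0.001863    0.1962    0.7557    0.2347
  solve Keq expr → x = 1.0830e-04; check Q = 5726
Then remove 0.07075 M of J.
Step 3:
                  L         X         A         J
  I        0.001863    0.1962    0.7557     0.164
  C       -3.0312e-04 1.5156e-04 4.5467e-04 1.5156e-04
  E         0.00156    0.1963    0.7562    0.1642
  solve Keq expr → x = 1.5156e-04; check Q = 5726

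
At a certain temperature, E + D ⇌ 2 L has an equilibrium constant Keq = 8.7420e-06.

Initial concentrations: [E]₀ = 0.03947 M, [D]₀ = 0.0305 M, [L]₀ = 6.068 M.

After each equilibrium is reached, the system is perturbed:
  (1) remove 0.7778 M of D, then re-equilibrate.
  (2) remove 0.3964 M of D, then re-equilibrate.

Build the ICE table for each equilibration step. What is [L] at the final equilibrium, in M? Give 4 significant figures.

[L]_eq = 0.007116 M

Q₀ = 3.0586e+04 vs Keq = 8.7420e-06 ⇒ Q>K, reverse
Step 1:
                  E         D         L
  I         0.03947    0.0305     6.068
  C           3.029     3.029    -6.059
  E           3.069      3.06  0.009061
  solve Keq expr → x = -3.029; check Q = 8.7420e-06
Then remove 0.7778 M of D.
Step 2:
                  E         D         L
  I           3.069     2.282  0.009061
  C       6.1699e-04 6.1699e-04 -0.001234
  E            3.07     2.283  0.007827
  solve Keq expr → x = -6.1699e-04; check Q = 8.7420e-06
Then remove 0.3964 M of D.
Step 3:
                  E         D         L
  I            3.07     1.886  0.007827
  C       3.5542e-04 3.5542e-04 -7.1083e-04
  E            3.07     1.887  0.007116
  solve Keq expr → x = -3.5542e-04; check Q = 8.7420e-06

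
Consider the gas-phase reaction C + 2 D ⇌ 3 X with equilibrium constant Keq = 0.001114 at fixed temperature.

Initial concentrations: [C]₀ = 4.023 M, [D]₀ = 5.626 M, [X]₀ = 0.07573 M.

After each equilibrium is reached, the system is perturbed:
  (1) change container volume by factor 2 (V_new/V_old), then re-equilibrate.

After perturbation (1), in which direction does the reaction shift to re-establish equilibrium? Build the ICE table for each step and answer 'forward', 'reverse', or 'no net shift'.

Q₀ = 3.4108e-06 vs Keq = 0.001114 ⇒ Q<K, forward
Step 1:
                    C           D           X
  Initial       4.023       5.626     0.07573
  Change      -0.1408     -0.2815      0.4223
  Equil         3.882       5.344       0.498
  solve Keq expr → x = 0.1408; check Q = 0.001114
Then change container volume by factor 2 (V_new/V_old).
Step 2:
                    C           D           X
  Initial       1.941       2.672       0.249
  Change            0           0           0
  Equil         1.941       2.672       0.249
  solve Keq expr → x = 0; check Q = 0.001114

Direction: no net shift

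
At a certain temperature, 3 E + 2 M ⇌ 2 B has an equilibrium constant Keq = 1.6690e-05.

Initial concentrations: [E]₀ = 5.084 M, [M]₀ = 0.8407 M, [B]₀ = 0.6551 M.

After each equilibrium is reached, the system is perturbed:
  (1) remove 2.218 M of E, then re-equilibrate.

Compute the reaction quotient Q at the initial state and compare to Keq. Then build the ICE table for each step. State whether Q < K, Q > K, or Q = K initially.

Q₀ = 0.004621 vs Keq = 1.6690e-05 ⇒ Q>K, reverse
Step 1:
                    E           M           B
  Initial       5.084      0.8407      0.6551
  Change       0.8573      0.5715     -0.5715
  Equil         5.941       1.412     0.08355
  solve Keq expr → x = -0.2858; check Q = 1.6690e-05
Then remove 2.218 M of E.
Step 2:
                    E           M           B
  Initial       3.723       1.412     0.08355
  Change      0.05985      0.0399     -0.0399
  Equil         3.783       1.452     0.04365
  solve Keq expr → x = -0.01995; check Q = 1.6690e-05

Q₀ = 0.004621; Q > K (proceeds reverse)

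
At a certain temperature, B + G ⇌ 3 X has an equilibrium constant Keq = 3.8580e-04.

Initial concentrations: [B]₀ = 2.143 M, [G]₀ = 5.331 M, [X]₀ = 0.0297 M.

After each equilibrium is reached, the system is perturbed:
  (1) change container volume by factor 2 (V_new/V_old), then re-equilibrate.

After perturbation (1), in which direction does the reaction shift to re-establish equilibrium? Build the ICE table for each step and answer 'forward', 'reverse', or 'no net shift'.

Direction: forward

Q₀ = 2.2932e-06 vs Keq = 3.8580e-04 ⇒ Q<K, forward
Step 1:
                  B         G         X
  I           2.143     5.331    0.0297
  C        -0.04422  -0.04422    0.1327
  E           2.099     5.287    0.1624
  solve Keq expr → x = 0.04422; check Q = 3.8580e-04
Then change container volume by factor 2 (V_new/V_old).
Step 2:
                  B         G         X
  I           1.049     2.643   0.08119
  C       -0.006929 -0.006929   0.02079
  E           1.042     2.636     0.102
  solve Keq expr → x = 0.006929; check Q = 3.8580e-04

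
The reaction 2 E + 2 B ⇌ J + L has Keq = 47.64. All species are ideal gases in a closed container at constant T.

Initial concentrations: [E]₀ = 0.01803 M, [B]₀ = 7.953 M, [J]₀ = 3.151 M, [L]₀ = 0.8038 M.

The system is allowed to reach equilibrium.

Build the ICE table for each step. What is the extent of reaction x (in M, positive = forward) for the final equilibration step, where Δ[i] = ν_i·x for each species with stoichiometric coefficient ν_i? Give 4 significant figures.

Q₀ = 123.2 vs Keq = 47.64 ⇒ Q>K, reverse
Step 1:
                    E           B           J           L
  init        0.01803       7.953       3.151      0.8038
  Δ            0.0108      0.0108     -0.0054     -0.0054
  eq          0.02883       7.964       3.146      0.7984
  solve Keq expr → x = -0.0054; check Q = 47.64

x = -0.0054 M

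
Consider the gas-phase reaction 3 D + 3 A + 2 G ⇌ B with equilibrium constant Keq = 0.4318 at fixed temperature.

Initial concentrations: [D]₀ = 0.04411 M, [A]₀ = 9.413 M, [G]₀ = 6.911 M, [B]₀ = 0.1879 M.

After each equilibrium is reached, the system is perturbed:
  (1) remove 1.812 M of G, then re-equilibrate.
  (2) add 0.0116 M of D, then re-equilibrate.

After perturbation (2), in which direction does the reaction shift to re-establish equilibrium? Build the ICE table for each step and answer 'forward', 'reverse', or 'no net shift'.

Direction: forward

Q₀ = 0.05496 vs Keq = 0.4318 ⇒ Q<K, forward
Step 1:
                   D          A          G          B
  I          0.04411      9.413      6.911     0.1879
  C         -0.02156   -0.02156   -0.01437   0.007186
  E          0.02255      9.391      6.897     0.1951
  solve Keq expr → x = 0.007186; check Q = 0.4318
Then remove 1.812 M of G.
Step 2:
                   D          A          G          B
  I          0.02255      9.391      5.085     0.1951
  C         0.004976   0.004976   0.003317  -0.001659
  E          0.02753      9.396      5.088     0.1934
  solve Keq expr → x = -0.001659; check Q = 0.4318
Then add 0.0116 M of D.
Step 3:
                   D          A          G          B
  I          0.03913      9.396      5.088     0.1934
  C         -0.01136   -0.01136  -0.007574   0.003787
  E          0.02777      9.385       5.08     0.1972
  solve Keq expr → x = 0.003787; check Q = 0.4318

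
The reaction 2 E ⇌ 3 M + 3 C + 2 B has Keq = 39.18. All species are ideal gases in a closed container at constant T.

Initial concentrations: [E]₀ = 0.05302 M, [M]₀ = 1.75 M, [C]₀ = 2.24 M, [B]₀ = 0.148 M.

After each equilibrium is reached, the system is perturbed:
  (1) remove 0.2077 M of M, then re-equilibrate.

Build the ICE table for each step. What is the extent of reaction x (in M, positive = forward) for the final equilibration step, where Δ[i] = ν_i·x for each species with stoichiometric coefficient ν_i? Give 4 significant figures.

x = 0.004426 M

Q₀ = 469.4 vs Keq = 39.18 ⇒ Q>K, reverse
Step 1:
                    E           M           C           B
  I           0.05302        1.75        2.24       0.148
  C           0.05217    -0.07825    -0.07825    -0.05217
  E            0.1052       1.672       2.162     0.09583
  solve Keq expr → x = -0.02608; check Q = 39.18
Then remove 0.2077 M of M.
Step 2:
                    E           M           C           B
  I            0.1052       1.464       2.162     0.09583
  C         -0.008853     0.01328     0.01328    0.008853
  E           0.09633       1.477       2.175      0.1047
  solve Keq expr → x = 0.004426; check Q = 39.18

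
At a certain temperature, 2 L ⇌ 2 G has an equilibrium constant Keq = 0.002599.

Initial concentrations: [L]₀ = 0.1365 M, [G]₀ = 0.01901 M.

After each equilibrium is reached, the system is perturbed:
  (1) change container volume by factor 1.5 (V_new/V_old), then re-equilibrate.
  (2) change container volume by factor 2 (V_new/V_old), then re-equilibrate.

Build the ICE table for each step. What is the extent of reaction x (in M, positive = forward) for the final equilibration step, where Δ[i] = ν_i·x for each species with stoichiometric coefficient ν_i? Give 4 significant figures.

Q₀ = 0.0194 vs Keq = 0.002599 ⇒ Q>K, reverse
Step 1:
                  L         G
  Initial    0.1365   0.01901
  Change    0.01147  -0.01147
  Equil       0.148  0.007543
  solve Keq expr → x = -0.005733; check Q = 0.002599
Then change container volume by factor 1.5 (V_new/V_old).
Step 2:
                  L         G
  Initial   0.09864  0.005029
  Change          0         0
  Equil     0.09864  0.005029
  solve Keq expr → x = 0; check Q = 0.002599
Then change container volume by factor 2 (V_new/V_old).
Step 3:
                  L         G
  Initial   0.04932  0.002514
  Change          0         0
  Equil     0.04932  0.002514
  solve Keq expr → x = 0; check Q = 0.002599

x = 0 M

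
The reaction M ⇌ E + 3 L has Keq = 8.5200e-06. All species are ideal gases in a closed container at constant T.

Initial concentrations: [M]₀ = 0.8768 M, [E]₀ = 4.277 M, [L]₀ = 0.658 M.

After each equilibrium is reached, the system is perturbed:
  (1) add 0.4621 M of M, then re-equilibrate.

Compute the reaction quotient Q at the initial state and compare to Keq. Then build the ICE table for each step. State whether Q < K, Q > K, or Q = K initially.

Q₀ = 1.39; Q > K (proceeds reverse)

Q₀ = 1.39 vs Keq = 8.5200e-06 ⇒ Q>K, reverse
Step 1:
                  M         E         L
  Initial    0.8768     4.277     0.658
  Change     0.2149   -0.2149   -0.6448
  Equil       1.092     4.062   0.01318
  solve Keq expr → x = -0.2149; check Q = 8.5200e-06
Then add 0.4621 M of M.
Step 2:
                  M         E         L
  Initial     1.554     4.062   0.01318
  Change  -5.4775e-04 5.4775e-04  0.001643
  Equil       1.553     4.063   0.01482
  solve Keq expr → x = 5.4775e-04; check Q = 8.5200e-06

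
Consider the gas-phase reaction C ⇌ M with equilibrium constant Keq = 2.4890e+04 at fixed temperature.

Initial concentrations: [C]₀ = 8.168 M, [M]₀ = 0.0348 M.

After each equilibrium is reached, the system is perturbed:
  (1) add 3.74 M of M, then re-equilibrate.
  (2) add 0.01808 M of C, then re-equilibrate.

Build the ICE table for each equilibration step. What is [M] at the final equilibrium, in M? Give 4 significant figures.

Q₀ = 0.004261 vs Keq = 2.4890e+04 ⇒ Q<K, forward
Step 1:
                    C           M
  Initial       8.168      0.0348
  Change       -8.168       8.168
  Equil    3.2955e-04       8.202
  solve Keq expr → x = 8.168; check Q = 2.4890e+04
Then add 3.74 M of M.
Step 2:
                    C           M
  Initial  3.2955e-04       11.94
  Change   1.5026e-04 -1.5026e-04
  Equil    4.7980e-04       11.94
  solve Keq expr → x = -1.5026e-04; check Q = 2.4890e+04
Then add 0.01808 M of C.
Step 3:
                    C           M
  Initial     0.01856       11.94
  Change     -0.01808     0.01808
  Equil    4.8053e-04       11.96
  solve Keq expr → x = 0.01808; check Q = 2.4890e+04

[M]_eq = 11.96 M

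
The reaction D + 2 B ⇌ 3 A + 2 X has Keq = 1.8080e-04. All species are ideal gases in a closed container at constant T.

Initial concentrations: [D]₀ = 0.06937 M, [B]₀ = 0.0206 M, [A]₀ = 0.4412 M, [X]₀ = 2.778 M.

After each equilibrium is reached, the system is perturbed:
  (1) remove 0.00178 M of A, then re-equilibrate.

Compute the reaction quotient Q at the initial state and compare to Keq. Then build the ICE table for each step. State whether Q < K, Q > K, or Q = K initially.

Q₀ = 2.2515e+04 vs Keq = 1.8080e-04 ⇒ Q>K, reverse
Step 1:
                    D           B           A           X
  I           0.06937      0.0206      0.4412       2.778
  C            0.1443      0.2885     -0.4328     -0.2885
  E            0.2136      0.3091    0.008413       2.489
  solve Keq expr → x = -0.1443; check Q = 1.8080e-04
Then remove 0.00178 M of A.
Step 2:
                    D           B           A           X
  I            0.2136      0.3091    0.006633       2.489
  C       -5.8286e-04   -0.001166    0.001749    0.001166
  E             0.213       0.308    0.008382       2.491
  solve Keq expr → x = 5.8286e-04; check Q = 1.8080e-04

Q₀ = 2.2515e+04; Q > K (proceeds reverse)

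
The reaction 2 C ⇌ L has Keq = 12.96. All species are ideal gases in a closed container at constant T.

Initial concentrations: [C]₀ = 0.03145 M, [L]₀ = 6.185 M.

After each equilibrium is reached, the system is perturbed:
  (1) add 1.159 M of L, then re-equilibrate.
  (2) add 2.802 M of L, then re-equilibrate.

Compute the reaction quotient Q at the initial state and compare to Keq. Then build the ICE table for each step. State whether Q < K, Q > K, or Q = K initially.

Q₀ = 6253; Q > K (proceeds reverse)

Q₀ = 6253 vs Keq = 12.96 ⇒ Q>K, reverse
Step 1:
                   C          L
  I          0.03145      6.185
  C           0.6412    -0.3206
  E           0.6727      5.864
  solve Keq expr → x = -0.3206; check Q = 12.96
Then add 1.159 M of L.
Step 2:
                   C          L
  I           0.6727      7.023
  C          0.06185   -0.03093
  E           0.7345      6.992
  solve Keq expr → x = -0.03093; check Q = 12.96
Then add 2.802 M of L.
Step 3:
                   C          L
  I           0.7345      9.794
  C           0.1319   -0.06594
  E           0.8664      9.729
  solve Keq expr → x = -0.06594; check Q = 12.96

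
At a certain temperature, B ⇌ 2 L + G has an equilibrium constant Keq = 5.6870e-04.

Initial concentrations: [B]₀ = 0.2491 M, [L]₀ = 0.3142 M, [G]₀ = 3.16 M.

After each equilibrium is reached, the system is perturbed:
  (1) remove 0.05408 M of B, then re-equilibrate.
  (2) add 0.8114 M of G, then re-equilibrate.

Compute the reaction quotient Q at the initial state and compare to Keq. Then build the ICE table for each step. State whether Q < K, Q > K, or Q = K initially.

Q₀ = 1.252; Q > K (proceeds reverse)

Q₀ = 1.252 vs Keq = 5.6870e-04 ⇒ Q>K, reverse
Step 1:
                  B         L         G
  init       0.2491    0.3142      3.16
  Δ          0.1527   -0.3055   -0.1527
  eq         0.4018  0.008717     3.007
  solve Keq expr → x = -0.1527; check Q = 5.6870e-04
Then remove 0.05408 M of B.
Step 2:
                  B         L         G
  init       0.3478  0.008717     3.007
  Δ       3.0193e-04 -6.0385e-04 -3.0193e-04
  eq         0.3481  0.008113     3.007
  solve Keq expr → x = -3.0193e-04; check Q = 5.6870e-04
Then add 0.8114 M of G.
Step 3:
                  B         L         G
  init       0.3481  0.008113     3.818
  Δ       4.5418e-04 -9.0836e-04 -4.5418e-04
  eq         0.3485  0.007205     3.818
  solve Keq expr → x = -4.5418e-04; check Q = 5.6870e-04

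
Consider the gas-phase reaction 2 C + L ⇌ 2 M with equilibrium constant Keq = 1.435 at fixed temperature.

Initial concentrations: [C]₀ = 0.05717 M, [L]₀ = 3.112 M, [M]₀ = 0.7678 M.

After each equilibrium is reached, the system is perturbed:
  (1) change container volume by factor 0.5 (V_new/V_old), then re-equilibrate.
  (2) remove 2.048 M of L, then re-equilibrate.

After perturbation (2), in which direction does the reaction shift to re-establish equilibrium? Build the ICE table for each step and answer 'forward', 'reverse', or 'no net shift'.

Direction: reverse

Q₀ = 57.96 vs Keq = 1.435 ⇒ Q>K, reverse
Step 1:
                    C           L           M
  init        0.05717       3.112      0.7678
  Δ            0.2049      0.1025     -0.2049
  eq           0.2621       3.214      0.5629
  solve Keq expr → x = -0.1025; check Q = 1.435
Then change container volume by factor 0.5 (V_new/V_old).
Step 2:
                    C           L           M
  init         0.5242       6.429       1.126
  Δ           -0.1141    -0.05706      0.1141
  eq             0.41       6.372        1.24
  solve Keq expr → x = 0.05706; check Q = 1.435
Then remove 2.048 M of L.
Step 3:
                    C           L           M
  init           0.41       4.324        1.24
  Δ            0.0614      0.0307     -0.0614
  eq           0.4714       4.355       1.178
  solve Keq expr → x = -0.0307; check Q = 1.435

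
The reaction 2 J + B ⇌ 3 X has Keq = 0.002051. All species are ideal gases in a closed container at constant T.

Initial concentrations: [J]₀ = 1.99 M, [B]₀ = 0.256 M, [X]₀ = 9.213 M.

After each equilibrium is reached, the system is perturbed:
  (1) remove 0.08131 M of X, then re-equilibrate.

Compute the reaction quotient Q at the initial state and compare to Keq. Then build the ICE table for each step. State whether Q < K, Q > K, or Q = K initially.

Q₀ = 771.4; Q > K (proceeds reverse)

Q₀ = 771.4 vs Keq = 0.002051 ⇒ Q>K, reverse
Step 1:
                   J          B          X
  init          1.99      0.256      9.213
  Δ            5.663      2.832     -8.495
  eq           7.653      3.088     0.7185
  solve Keq expr → x = -2.832; check Q = 0.002051
Then remove 0.08131 M of X.
Step 2:
                   J          B          X
  init         7.653      3.088     0.6372
  Δ         -0.05078   -0.02539    0.07616
  eq           7.602      3.062     0.7133
  solve Keq expr → x = 0.02539; check Q = 0.002051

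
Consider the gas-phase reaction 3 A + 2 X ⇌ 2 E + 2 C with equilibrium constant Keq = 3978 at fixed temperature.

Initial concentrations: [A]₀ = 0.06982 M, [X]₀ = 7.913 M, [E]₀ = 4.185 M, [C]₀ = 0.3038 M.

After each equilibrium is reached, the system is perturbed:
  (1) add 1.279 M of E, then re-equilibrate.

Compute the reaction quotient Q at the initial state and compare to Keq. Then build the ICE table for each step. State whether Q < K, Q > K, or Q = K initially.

Q₀ = 75.85 vs Keq = 3978 ⇒ Q<K, forward
Step 1:
                    A           X           E           C
  I           0.06982       7.913       4.185      0.3038
  C          -0.04967    -0.03312     0.03312     0.03312
  E           0.02015        7.88       4.218      0.3369
  solve Keq expr → x = 0.01656; check Q = 3978
Then add 1.279 M of E.
Step 2:
                    A           X           E           C
  I           0.02015        7.88       5.497      0.3369
  C          0.003759    0.002506   -0.002506   -0.002506
  E            0.0239       7.882       5.495      0.3344
  solve Keq expr → x = -0.001253; check Q = 3978

Q₀ = 75.85; Q < K (proceeds forward)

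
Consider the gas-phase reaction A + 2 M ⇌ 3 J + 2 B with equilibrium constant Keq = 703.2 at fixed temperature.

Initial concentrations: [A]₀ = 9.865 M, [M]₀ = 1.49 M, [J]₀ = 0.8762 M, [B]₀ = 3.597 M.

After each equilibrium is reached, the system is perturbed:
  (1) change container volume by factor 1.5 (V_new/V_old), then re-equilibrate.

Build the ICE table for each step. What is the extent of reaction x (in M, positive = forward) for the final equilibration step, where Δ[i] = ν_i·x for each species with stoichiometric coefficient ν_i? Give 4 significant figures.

x = 0.02483 M

Q₀ = 0.3974 vs Keq = 703.2 ⇒ Q<K, forward
Step 1:
                  A         M         J         B
  I           9.865      1.49    0.8762     3.597
  C         -0.6116    -1.223     1.835     1.223
  E           9.253    0.2667     2.711      4.82
  solve Keq expr → x = 0.6116; check Q = 703.2
Then change container volume by factor 1.5 (V_new/V_old).
Step 2:
                  A         M         J         B
  I           6.169    0.1778     1.807     3.214
  C        -0.02483  -0.04967    0.0745   0.04967
  E           6.144    0.1282     1.882     3.263
  solve Keq expr → x = 0.02483; check Q = 703.2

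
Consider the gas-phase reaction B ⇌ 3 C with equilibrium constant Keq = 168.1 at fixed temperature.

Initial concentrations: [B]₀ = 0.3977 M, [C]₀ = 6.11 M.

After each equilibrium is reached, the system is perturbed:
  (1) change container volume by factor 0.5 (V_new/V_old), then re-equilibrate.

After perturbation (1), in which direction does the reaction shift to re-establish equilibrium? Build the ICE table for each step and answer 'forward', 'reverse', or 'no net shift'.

Direction: reverse

Q₀ = 573.5 vs Keq = 168.1 ⇒ Q>K, reverse
Step 1:
                    B           C
  Initial      0.3977        6.11
  Change       0.3597      -1.079
  Equil        0.7574       5.031
  solve Keq expr → x = -0.3597; check Q = 168.1
Then change container volume by factor 0.5 (V_new/V_old).
Step 2:
                    B           C
  Initial       1.515       10.06
  Change       0.8894      -2.668
  Equil         2.404       7.393
  solve Keq expr → x = -0.8894; check Q = 168.1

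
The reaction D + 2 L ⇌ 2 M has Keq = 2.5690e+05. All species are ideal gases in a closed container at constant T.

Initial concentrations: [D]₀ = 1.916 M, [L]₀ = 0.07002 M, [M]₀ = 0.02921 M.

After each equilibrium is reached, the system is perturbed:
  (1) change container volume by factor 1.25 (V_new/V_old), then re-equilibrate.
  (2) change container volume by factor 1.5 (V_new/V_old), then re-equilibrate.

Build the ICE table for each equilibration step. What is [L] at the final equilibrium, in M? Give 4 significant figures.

Q₀ = 0.09083 vs Keq = 2.5690e+05 ⇒ Q<K, forward
Step 1:
                    D           L           M
  init          1.916     0.07002     0.02921
  Δ          -0.03494    -0.06988     0.06988
  eq            1.881  1.4254e-04     0.09909
  solve Keq expr → x = 0.03494; check Q = 2.5690e+05
Then change container volume by factor 1.25 (V_new/V_old).
Step 2:
                    D           L           M
  init          1.505  1.1403e-04     0.07927
  Δ        6.7189e-06  1.3438e-05 -1.3438e-05
  eq            1.505  1.2747e-04     0.07926
  solve Keq expr → x = -6.7189e-06; check Q = 2.5690e+05
Then change container volume by factor 1.5 (V_new/V_old).
Step 3:
                    D           L           M
  init          1.003  8.4980e-05     0.05284
  Δ        9.5303e-06  1.9061e-05 -1.9061e-05
  eq            1.003  1.0404e-04     0.05282
  solve Keq expr → x = -9.5303e-06; check Q = 2.5690e+05

[L]_eq = 1.0404e-04 M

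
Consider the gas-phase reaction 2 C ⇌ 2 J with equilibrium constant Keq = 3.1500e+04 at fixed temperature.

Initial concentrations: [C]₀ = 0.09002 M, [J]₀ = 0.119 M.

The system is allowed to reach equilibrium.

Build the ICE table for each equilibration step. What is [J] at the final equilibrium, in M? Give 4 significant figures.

[J]_eq = 0.2078 M

Q₀ = 1.747 vs Keq = 3.1500e+04 ⇒ Q<K, forward
Step 1:
                   C          J
  init       0.09002      0.119
  Δ         -0.08885    0.08885
  eq        0.001171     0.2078
  solve Keq expr → x = 0.04442; check Q = 3.1500e+04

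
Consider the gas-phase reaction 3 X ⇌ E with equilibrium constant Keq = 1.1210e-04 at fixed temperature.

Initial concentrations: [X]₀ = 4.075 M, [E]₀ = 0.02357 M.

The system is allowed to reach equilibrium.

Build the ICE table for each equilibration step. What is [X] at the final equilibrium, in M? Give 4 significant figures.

[X]_eq = 4.122 M

Q₀ = 3.4832e-04 vs Keq = 1.1210e-04 ⇒ Q>K, reverse
Step 1:
                    X           E
  init          4.075     0.02357
  Δ           0.04715    -0.01572
  eq            4.122    0.007852
  solve Keq expr → x = -0.01572; check Q = 1.1210e-04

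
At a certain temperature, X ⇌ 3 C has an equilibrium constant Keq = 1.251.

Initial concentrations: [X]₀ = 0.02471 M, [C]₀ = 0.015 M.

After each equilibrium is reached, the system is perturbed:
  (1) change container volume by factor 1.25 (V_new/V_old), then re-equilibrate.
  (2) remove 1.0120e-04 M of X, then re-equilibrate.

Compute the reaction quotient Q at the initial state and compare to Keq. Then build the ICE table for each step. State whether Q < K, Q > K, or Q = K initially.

Q₀ = 1.3658e-04; Q < K (proceeds forward)

Q₀ = 1.3658e-04 vs Keq = 1.251 ⇒ Q<K, forward
Step 1:
                   X          C
  I          0.02471      0.015
  C         -0.02417    0.07252
  E       5.3592e-04    0.08752
  solve Keq expr → x = 0.02417; check Q = 1.251
Then change container volume by factor 1.25 (V_new/V_old).
Step 2:
                   X          C
  I       4.2873e-04    0.07002
  C       -1.4905e-04 4.4716e-04
  E       2.7968e-04    0.07046
  solve Keq expr → x = 1.4905e-04; check Q = 1.251
Then remove 1.0120e-04 M of X.
Step 3:
                   X          C
  I       1.7848e-04    0.07046
  C       9.7724e-05 -2.9317e-04
  E       2.7620e-04    0.07017
  solve Keq expr → x = -9.7724e-05; check Q = 1.251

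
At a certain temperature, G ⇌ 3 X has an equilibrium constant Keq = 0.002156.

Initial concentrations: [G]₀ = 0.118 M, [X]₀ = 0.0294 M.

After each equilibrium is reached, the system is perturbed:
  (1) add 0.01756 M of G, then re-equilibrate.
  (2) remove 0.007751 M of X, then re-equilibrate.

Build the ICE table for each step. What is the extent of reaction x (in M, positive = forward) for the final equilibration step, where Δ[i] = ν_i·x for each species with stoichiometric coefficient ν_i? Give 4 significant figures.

x = 0.002442 M

Q₀ = 2.1536e-04 vs Keq = 0.002156 ⇒ Q<K, forward
Step 1:
                  G         X
  I           0.118    0.0294
  C        -0.01066   0.03199
  E          0.1073   0.06139
  solve Keq expr → x = 0.01066; check Q = 0.002156
Then add 0.01756 M of G.
Step 2:
                  G         X
  I          0.1249   0.06139
  C       -0.001002  0.003007
  E          0.1239    0.0644
  solve Keq expr → x = 0.001002; check Q = 0.002156
Then remove 0.007751 M of X.
Step 3:
                  G         X
  I          0.1239   0.05665
  C       -0.002442  0.007325
  E          0.1215   0.06398
  solve Keq expr → x = 0.002442; check Q = 0.002156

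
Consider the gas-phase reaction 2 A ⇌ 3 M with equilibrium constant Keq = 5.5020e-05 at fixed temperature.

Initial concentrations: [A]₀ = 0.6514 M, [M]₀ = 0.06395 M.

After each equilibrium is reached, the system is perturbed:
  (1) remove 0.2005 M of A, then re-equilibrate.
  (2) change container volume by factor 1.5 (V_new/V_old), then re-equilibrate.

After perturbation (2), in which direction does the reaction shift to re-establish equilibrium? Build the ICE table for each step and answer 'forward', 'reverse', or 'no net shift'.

Direction: forward

Q₀ = 6.1635e-04 vs Keq = 5.5020e-05 ⇒ Q>K, reverse
Step 1:
                   A          M
  init        0.6514    0.06395
  Δ          0.02313    -0.0347
  eq          0.6745    0.02925
  solve Keq expr → x = -0.01157; check Q = 5.5020e-05
Then remove 0.2005 M of A.
Step 2:
                   A          M
  init         0.474    0.02925
  Δ            0.004     -0.006
  eq           0.478    0.02325
  solve Keq expr → x = -0.002; check Q = 5.5020e-05
Then change container volume by factor 1.5 (V_new/V_old).
Step 3:
                   A          M
  init        0.3187     0.0155
  Δ        -0.001459   0.002189
  eq          0.3172    0.01769
  solve Keq expr → x = 7.2971e-04; check Q = 5.5020e-05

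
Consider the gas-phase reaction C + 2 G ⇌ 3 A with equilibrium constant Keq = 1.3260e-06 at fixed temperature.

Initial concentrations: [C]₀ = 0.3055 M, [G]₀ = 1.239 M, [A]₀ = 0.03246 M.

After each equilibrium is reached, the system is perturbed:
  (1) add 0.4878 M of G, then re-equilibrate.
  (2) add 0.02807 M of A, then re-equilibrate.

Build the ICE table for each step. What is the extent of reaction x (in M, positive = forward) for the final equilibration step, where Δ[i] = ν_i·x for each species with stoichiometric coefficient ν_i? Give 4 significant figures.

Q₀ = 7.2928e-05 vs Keq = 1.3260e-06 ⇒ Q>K, reverse
Step 1:
                   C          G          A
  Initial     0.3055      1.239    0.03246
  Change    0.007926    0.01585   -0.02378
  Equil       0.3134      1.255   0.008682
  solve Keq expr → x = -0.007926; check Q = 1.3260e-06
Then add 0.4878 M of G.
Step 2:
                   C          G          A
  Initial     0.3134      1.743   0.008682
  Change  -7.0364e-04  -0.001407   0.002111
  Equil       0.3127      1.741    0.01079
  solve Keq expr → x = 7.0364e-04; check Q = 1.3260e-06
Then add 0.02807 M of A.
Step 3:
                   C          G          A
  Initial     0.3127      1.741    0.03886
  Change    0.009296    0.01859   -0.02789
  Equil        0.322       1.76    0.01098
  solve Keq expr → x = -0.009296; check Q = 1.3260e-06

x = -0.009296 M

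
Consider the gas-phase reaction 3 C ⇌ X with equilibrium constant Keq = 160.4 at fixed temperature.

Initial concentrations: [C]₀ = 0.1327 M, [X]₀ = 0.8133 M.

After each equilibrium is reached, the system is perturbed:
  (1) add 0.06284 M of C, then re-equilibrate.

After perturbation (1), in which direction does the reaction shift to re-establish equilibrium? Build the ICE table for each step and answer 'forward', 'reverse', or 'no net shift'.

Q₀ = 348 vs Keq = 160.4 ⇒ Q>K, reverse
Step 1:
                   C          X
  I           0.1327     0.8133
  C           0.0382   -0.01273
  E           0.1709     0.8006
  solve Keq expr → x = -0.01273; check Q = 160.4
Then add 0.06284 M of C.
Step 2:
                   C          X
  I           0.2337     0.8006
  C          -0.0614    0.02047
  E           0.1723      0.821
  solve Keq expr → x = 0.02047; check Q = 160.4

Direction: forward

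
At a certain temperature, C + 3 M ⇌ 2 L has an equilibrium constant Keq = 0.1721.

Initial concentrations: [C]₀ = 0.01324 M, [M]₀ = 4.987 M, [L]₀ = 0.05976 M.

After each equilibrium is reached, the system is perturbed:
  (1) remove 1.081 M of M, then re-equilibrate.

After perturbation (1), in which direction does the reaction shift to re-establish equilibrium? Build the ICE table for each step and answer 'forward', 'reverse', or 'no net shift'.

Q₀ = 0.002175 vs Keq = 0.1721 ⇒ Q<K, forward
Step 1:
                  C         M         L
  init      0.01324     4.987   0.05976
  Δ        -0.01289  -0.03867   0.02578
  eq      3.5088e-04     4.948   0.08554
  solve Keq expr → x = 0.01289; check Q = 0.1721
Then remove 1.081 M of M.
Step 2:
                  C         M         L
  init    3.5088e-04     3.867   0.08554
  Δ       3.7083e-04  0.001112 -7.4166e-04
  eq      7.2172e-04     3.868    0.0848
  solve Keq expr → x = -3.7083e-04; check Q = 0.1721

Direction: reverse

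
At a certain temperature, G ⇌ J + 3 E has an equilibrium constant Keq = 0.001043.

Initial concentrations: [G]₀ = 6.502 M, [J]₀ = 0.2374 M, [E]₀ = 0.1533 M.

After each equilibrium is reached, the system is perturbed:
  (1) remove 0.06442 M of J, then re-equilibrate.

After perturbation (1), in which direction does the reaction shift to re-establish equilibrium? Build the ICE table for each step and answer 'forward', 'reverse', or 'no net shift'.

Q₀ = 1.3154e-04 vs Keq = 0.001043 ⇒ Q<K, forward
Step 1:
                  G         J         E
  Initial     6.502    0.2374    0.1533
  Change   -0.04486   0.04486    0.1346
  Equil       6.457    0.2823    0.2879
  solve Keq expr → x = 0.04486; check Q = 0.001043
Then remove 0.06442 M of J.
Step 2:
                  G         J         E
  Initial     6.457    0.2178    0.2879
  Change  -0.007449  0.007449   0.02235
  Equil        6.45    0.2253    0.3102
  solve Keq expr → x = 0.007449; check Q = 0.001043

Direction: forward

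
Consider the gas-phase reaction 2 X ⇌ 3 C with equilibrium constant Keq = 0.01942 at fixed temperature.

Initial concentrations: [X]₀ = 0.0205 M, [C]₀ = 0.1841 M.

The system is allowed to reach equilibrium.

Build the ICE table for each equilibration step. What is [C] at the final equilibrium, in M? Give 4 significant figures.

Q₀ = 14.85 vs Keq = 0.01942 ⇒ Q>K, reverse
Step 1:
                  X         C
  I          0.0205    0.1841
  C         0.08318   -0.1248
  E          0.1037   0.05932
  solve Keq expr → x = -0.04159; check Q = 0.01942

[C]_eq = 0.05932 M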